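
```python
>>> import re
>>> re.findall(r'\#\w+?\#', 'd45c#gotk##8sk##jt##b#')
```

`findall` yields the raw match text (4 of them) because the pattern has no groups.

['#gotk#', '#8sk#', '#jt#', '#b#']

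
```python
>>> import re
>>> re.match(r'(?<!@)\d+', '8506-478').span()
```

The negative lookaround is zero-width — it rules out positions where the adjacent text would match, without consuming anything.
`re.match` won't scan ahead — the pattern has to work from the very first character.
The match spans [0:4] → '8506'.

(0, 4)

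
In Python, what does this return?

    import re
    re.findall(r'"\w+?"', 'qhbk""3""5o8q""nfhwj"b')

Walking the string: at [5:8] → '"3"'; at [8:14] → '"5o8q"'; at [14:21] → '"nfhwj"'.
`findall` yields the raw match text (3 of them) because the pattern has no groups.

['"3"', '"5o8q"', '"nfhwj"']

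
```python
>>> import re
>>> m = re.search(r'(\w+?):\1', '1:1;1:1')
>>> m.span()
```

After group 1 captures some text, `\1` only succeeds where that same text appears again.
`re.search` scans for the first position where the pattern succeeds.
The match spans [0:3] → '1:1'.
Captured: group 1 = '1'.

(0, 3)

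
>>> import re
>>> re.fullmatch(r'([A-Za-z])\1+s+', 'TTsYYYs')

None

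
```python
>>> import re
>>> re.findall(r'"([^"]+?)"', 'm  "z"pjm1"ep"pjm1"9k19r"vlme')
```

Matches: at [3:6] match '"z"', group 1 = 'z'; at [10:14] match '"ep"', group 1 = 'ep'; at [18:25] match '"9k19r"', group 1 = '9k19r'.
One capturing group, so `findall` returns just the captured substring from each match — 3 in all.

['z', 'ep', '9k19r']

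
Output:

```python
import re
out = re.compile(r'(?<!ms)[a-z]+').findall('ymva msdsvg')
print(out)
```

['ymva', 'msdsvg']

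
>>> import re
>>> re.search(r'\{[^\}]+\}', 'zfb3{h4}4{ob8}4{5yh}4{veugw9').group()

'{h4}'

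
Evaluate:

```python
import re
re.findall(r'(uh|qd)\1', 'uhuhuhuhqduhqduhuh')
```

['uh', 'uh', 'uh']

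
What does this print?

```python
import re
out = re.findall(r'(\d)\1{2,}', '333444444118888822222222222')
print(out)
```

['3', '4', '8', '2']

A backreference is literal: `\1` must see the identical characters the first group matched.
Matches: at [0:3] match '333', group 1 = '3'; at [3:9] match '444444', group 1 = '4'; at [11:16] match '88888', group 1 = '8'; at [16:27] match '22222222222', group 1 = '2'.
`findall` collects group 1 from each match (4 total).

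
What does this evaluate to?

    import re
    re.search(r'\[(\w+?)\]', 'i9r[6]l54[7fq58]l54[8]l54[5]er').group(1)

'6'

`re.search` tries every starting position until one works.
The match spans [3:6] → '[6]'.
Captured: group 1 = '6'.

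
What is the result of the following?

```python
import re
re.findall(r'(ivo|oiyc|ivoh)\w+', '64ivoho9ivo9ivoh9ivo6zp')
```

['ivo']

The regex engine tests alternatives in the order written; an earlier branch that matches wins even if a later one would match more.
Because there's exactly one group, `findall` drops the full match and keeps group 1 from the one hit.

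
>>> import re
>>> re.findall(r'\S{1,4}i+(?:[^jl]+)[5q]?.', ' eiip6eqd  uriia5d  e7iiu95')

This matches 1 to 4 of a non-whitespace character, then one or more of a literal 'i'; then one or more of any character except [jl] (non-capturing group); then optionally one of [5q], then any character.
Walking the string: at [1:27] → 'eiip6eqd  uriia5d  e7iiu95'.
With no groups in the pattern, `findall` gives back each whole match — 1 here.

['eiip6eqd  uriia5d  e7iiu95']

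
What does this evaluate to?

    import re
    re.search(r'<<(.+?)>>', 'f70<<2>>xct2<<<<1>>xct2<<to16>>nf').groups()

('2',)

`re.search` scans for the first position where the pattern succeeds.
The match spans [3:8] → '<<2>>'.
Captured: group 1 = '2'.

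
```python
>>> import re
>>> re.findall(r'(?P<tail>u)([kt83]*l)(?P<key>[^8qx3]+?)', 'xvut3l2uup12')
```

[('u', 't3l', '2')]

The pattern matches a literal 'u' (captured as 'tail'); then zero or more of one of [kt83], then the literal 'l' (captured); then one or more of any character except [8qx3] (lazy) (captured as 'key').
The `?` after the quantifier makes it lazy — it takes as little as possible before letting the rest of the pattern try.
Walking the string: at [2:7] match 'ut3l2', groups = ('u', 't3l', '2').
`findall` packs the 3 group values into a tuple for every match.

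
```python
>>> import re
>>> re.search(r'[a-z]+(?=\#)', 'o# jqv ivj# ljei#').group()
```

Lookahead/lookbehind check context without consuming it, so the matched span excludes the asserted characters.
`re.search` scans for the first position where the pattern succeeds.
The match spans [0:1] → 'o'.

'o'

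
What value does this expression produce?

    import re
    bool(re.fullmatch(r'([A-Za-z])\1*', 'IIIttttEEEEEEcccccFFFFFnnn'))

False

`\1` is not a pattern — it's the concrete string captured by group 1, re-applied verbatim.
For `fullmatch`, every character of the input must be accounted for by the pattern.
Here there's no way to consume every character, so the call returns None, and `bool(None)` is False.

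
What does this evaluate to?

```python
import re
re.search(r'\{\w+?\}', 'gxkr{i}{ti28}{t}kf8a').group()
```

`re.search` scans for the first position where the pattern succeeds.
The match spans [4:7] → '{i}'.

'{i}'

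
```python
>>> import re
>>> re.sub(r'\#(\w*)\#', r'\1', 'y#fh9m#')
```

The replacement refers to a captured group, so each match is rewritten using its own captured text.

'yfh9m'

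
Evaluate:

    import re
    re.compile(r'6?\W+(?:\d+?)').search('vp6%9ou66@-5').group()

This matches optionally the literal '6', then one or more of a non-word character; then one or more of a digit (lazy) (non-capturing group).
`search` walks the string left to right and returns the first match it finds.
The match spans [2:5] → '6%9'.

'6%9'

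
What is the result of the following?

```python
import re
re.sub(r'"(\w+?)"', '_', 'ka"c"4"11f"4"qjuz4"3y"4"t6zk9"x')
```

'ka_4_4_3y_t6zk9"x'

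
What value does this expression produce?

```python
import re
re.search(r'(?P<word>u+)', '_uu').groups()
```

('uu',)

This matches one or more of a literal 'u' (captured as 'word').
`re.search` tries every starting position until one works.
The match spans [1:3] → 'uu'.
Captured: group 1 = 'uu'.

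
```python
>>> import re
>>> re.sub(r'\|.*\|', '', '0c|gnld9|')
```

Matches: at [2:9] → '|gnld9|'.
Each match is replaced by ''.

'0c'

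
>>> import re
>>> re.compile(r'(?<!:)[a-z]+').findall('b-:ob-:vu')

Because the assertion is negative and zero-width, positions next to the forbidden text are skipped.
Walking the string: at [0:1] → 'b'; at [4:5] → 'b'; at [8:9] → 'u'.
Since nothing is captured, `findall` lists the 3 matched substrings directly.

['b', 'b', 'u']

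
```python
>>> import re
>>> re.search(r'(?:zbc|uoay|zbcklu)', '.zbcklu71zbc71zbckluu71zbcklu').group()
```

Alternation isn't longest-match — the leftmost alternative that fits at this position is chosen.
`search` walks the string left to right and returns the first match it finds.
The match spans [1:4] → 'zbc'.

'zbc'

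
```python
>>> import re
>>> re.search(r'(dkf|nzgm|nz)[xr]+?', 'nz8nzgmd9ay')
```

None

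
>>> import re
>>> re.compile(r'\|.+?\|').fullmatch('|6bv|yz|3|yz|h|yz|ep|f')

For `fullmatch`, every character of the input must be accounted for by the pattern.
Here there's no way to consume every character, so the call returns None.

None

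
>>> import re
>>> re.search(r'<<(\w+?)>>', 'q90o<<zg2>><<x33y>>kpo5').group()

Unlike `match`, `search` isn't anchored — it looks for the pattern anywhere in the string.
The match spans [4:11] → '<<zg2>>'.
Captured: group 1 = 'zg2'.

'<<zg2>>'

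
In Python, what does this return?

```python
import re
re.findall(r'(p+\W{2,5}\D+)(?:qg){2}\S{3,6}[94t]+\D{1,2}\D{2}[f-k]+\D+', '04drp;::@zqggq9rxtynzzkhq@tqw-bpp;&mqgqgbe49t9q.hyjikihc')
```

The pattern matches one or more of the literal 'p', then 2 to 5 of a non-word character, then one or more of a non-digit (captured); then the literal 'qg' repeated 2 times, then 3 to 6 of a non-whitespace character, then one or more of one of [94t]; then 1 to 2 of a non-digit, then exactly 2 of a non-digit, then one or more of a character in [f-k]; then one or more of a non-digit.
Scanning left to right: at [31:56] match 'pp;&mqgqgbe49t9q.hyjikihc', group 1 = 'pp;&m'.
One capturing group, so `findall` returns just the captured substring from the one match — 1 in all.

['pp;&m']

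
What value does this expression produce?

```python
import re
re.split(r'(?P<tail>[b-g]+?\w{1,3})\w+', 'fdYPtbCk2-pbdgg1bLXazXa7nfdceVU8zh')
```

A non-greedy quantifier consumes as few characters as it can — just enough that the remainder of the pattern still matches from where it stops; whatever follows it matches normally.
With a capturing group present, the delimiter's captured portion is kept in the result list.

['', 'fdYP', '-p', 'bdgg', '']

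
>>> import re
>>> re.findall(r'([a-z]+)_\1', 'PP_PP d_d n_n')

['d', 'n']

After group 1 captures some text, `\1` only succeeds where that same text appears again.
One capturing group, so `findall` returns just the captured substring from each match — 2 in all.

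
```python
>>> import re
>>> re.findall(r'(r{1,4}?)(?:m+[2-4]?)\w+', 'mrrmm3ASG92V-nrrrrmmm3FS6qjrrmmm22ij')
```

['rr', 'rrrr']

One capturing group, so `findall` returns just the captured substring from each match — 2 in all.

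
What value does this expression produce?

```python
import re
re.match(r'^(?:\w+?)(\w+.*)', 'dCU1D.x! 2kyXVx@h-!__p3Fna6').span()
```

With `match`, the pattern is implicitly anchored at the beginning.
The match spans [0:27] → 'dCU1D.x! 2kyXVx@h-!__p3Fna6'.

(0, 27)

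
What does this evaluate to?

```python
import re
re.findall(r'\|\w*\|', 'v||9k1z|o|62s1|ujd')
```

['||', '|o|']

Since nothing is captured, `findall` lists the 2 matched substrings directly.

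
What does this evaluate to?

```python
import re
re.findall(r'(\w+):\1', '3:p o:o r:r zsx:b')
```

After group 1 captures some text, `\1` only succeeds where that same text appears again.
Scanning left to right: at [4:7] match 'o:o', group 1 = 'o'; at [8:11] match 'r:r', group 1 = 'r'.
One capturing group, so `findall` returns just the captured substring from each match — 2 in all.

['o', 'r']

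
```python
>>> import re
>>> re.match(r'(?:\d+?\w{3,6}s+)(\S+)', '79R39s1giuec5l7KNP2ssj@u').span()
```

(0, 24)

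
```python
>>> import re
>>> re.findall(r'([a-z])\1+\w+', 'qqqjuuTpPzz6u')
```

['q']

The backreference `\1` re-matches whatever the first group consumed, character for character.
One capturing group, so `findall` returns just the captured substring from the one match — 1 in all.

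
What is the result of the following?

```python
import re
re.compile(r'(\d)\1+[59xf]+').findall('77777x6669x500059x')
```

['7', '6', '0']

`\1` is not a pattern — it's the concrete string captured by group 1, re-applied verbatim.
One capturing group, so `findall` returns just the captured substring from each match — 3 in all.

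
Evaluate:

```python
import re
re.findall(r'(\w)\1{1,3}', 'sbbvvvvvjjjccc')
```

['b', 'v', 'j', 'c']

A backreference is literal: `\1` must see the identical characters the first group matched.
With a single group, `findall` returns only what that group captured — 4 items.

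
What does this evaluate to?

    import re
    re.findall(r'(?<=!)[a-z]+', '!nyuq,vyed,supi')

Lookahead/lookbehind check context without consuming it, so the matched span excludes the asserted characters.
With no groups in the pattern, `findall` gives back each whole match — 1 here.

['nyuq']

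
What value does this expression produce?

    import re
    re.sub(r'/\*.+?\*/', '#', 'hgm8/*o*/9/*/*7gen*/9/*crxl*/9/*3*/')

With the lazy modifier that quantifier settles for the fewest repetitions that let the rest of the pattern succeed (the atoms after it are unaffected and can still be greedy).
Every occurrence is swapped for '#'.

'hgm8#9#9#9#'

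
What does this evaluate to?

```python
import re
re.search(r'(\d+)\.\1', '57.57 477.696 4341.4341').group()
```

'57.57'

The backreference `\1` re-matches whatever the first group consumed, character for character.
Unlike `match`, `search` isn't anchored — it looks for the pattern anywhere in the string.
The match spans [0:5] → '57.57'.
Captured: group 1 = '57'.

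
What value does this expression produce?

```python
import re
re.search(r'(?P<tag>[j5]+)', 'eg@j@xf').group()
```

'j'

Pattern: one or more of one of [j5] (captured as 'tag').
`re.search` tries every starting position until one works.
The match spans [3:4] → 'j'.
Captured: group 1 = 'j'.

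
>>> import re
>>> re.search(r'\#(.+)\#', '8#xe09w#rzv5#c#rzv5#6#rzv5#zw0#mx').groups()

('xe09w#rzv5#c#rzv5#6#rzv5#zw0',)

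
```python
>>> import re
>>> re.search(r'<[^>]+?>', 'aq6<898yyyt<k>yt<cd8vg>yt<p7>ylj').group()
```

'<898yyyt<k>'

Unlike `match`, `search` isn't anchored — it looks for the pattern anywhere in the string.
The match spans [3:14] → '<898yyyt<k>'.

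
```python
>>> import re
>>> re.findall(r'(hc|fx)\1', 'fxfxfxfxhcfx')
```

['fx', 'fx']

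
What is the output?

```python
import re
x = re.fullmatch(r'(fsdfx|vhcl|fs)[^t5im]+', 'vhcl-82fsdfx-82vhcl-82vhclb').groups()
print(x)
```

The match spans [0:27] → 'vhcl-82fsdfx-82vhcl-82vhclb'.
Captured: group 1 = 'vhcl'.

('vhcl',)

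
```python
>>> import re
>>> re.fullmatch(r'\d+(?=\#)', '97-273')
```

Because the assertion is zero-width, the text it checks is not consumed and won't appear in the result.
`fullmatch` succeeds only if the pattern covers the string from start to end.
Here the pattern can't cover the whole string, so the call returns None.

None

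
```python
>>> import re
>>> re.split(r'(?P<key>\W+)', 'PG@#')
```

['PG', '@#', '']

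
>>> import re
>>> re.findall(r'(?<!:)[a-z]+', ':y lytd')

Because the assertion is negative and zero-width, positions next to the forbidden text are skipped.
`findall` yields the raw match text (1 of them) because the pattern has no groups.

['lytd']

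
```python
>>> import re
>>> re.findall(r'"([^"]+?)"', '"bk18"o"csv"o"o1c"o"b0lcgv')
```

Matches: at [0:6] match '"bk18"', group 1 = 'bk18'; at [7:12] match '"csv"', group 1 = 'csv'; at [13:18] match '"o1c"', group 1 = 'o1c'.
With a single group, `findall` returns only what that group captured — 3 items.

['bk18', 'csv', 'o1c']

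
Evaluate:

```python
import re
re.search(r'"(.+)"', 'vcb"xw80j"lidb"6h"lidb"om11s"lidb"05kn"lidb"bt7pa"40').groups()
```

`re.search` scans for the first position where the pattern succeeds.
The match spans [3:50] → '"xw80j"lidb"6h"lidb"om11s"lidb"05kn"lidb"bt7pa"'.
Captured: group 1 = 'xw80j"lidb"6h"lidb"om11s"lidb"05kn"lidb"bt7pa'.

('xw80j"lidb"6h"lidb"om11s"lidb"05kn"lidb"bt7pa',)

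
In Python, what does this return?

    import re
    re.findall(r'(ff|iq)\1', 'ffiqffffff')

`\1` is not a pattern — it's the concrete string captured by group 1, re-applied verbatim.
With a single group, `findall` returns only what that group captured — 1 item.

['ff']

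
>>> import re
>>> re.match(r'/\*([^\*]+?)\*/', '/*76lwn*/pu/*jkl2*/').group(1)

The match spans [0:9] → '/*76lwn*/'.
Captured: group 1 = '76lwn'.

'76lwn'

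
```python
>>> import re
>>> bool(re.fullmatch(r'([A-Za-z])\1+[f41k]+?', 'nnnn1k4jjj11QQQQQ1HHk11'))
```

False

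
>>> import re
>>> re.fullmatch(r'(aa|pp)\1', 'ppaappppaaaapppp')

None

After group 1 captures some text, `\1` only succeeds where that same text appears again.
`re.fullmatch` requires the pattern to consume the entire string.
Here the string isn't matched end-to-end, so the call returns None.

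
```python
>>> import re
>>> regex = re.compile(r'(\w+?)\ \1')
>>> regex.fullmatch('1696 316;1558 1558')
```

`\1` is not a pattern — it's the concrete string captured by group 1, re-applied verbatim.
`re.fullmatch` is like wrapping the pattern in `^…$` (in single-line mode).
Here there's no way to consume every character, so the call returns None.

None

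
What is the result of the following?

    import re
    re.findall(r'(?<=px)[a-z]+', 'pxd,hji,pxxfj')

The `(?=…)`/`(?<=…)` assertion just peeks at neighbouring text; it doesn't advance the match position.
No capturing groups, so `findall` returns the 2 full match strings.

['d', 'xfj']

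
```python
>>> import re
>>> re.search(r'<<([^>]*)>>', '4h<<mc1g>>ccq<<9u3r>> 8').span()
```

`search` walks the string left to right and returns the first match it finds.
The match spans [2:10] → '<<mc1g>>'.
Captured: group 1 = 'mc1g'.

(2, 10)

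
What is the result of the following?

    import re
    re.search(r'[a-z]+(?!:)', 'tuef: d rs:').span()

(0, 3)

The negative lookaround is zero-width — it rules out positions where the adjacent text would match, without consuming anything.
The match spans [0:3] → 'tue'.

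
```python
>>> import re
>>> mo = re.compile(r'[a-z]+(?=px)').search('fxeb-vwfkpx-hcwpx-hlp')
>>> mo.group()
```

Because the assertion is zero-width, the text it checks is not consumed and won't appear in the result.
The match spans [5:9] → 'vwfk'.

'vwfk'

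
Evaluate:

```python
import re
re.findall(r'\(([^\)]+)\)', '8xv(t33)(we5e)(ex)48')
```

Walking the string: at [3:8] match '(t33)', group 1 = 't33'; at [8:14] match '(we5e)', group 1 = 'we5e'; at [14:18] match '(ex)', group 1 = 'ex'.
One capturing group, so `findall` returns just the captured substring from each match — 3 in all.

['t33', 'we5e', 'ex']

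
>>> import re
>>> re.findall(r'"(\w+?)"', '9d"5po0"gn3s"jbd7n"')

Scanning left to right: at [2:8] match '"5po0"', group 1 = '5po0'; at [12:19] match '"jbd7n"', group 1 = 'jbd7n'.
With a single group, `findall` returns only what that group captured — 2 items.

['5po0', 'jbd7n']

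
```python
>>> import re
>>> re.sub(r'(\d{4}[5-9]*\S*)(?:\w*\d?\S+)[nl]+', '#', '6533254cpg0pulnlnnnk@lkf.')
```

Pattern: exactly 4 of a digit, then zero or more of a character in [5-9], then zero or more of a non-whitespace character (captured); then zero or more of a word character, then optionally a digit, then one or more of a non-whitespace character (non-capturing group); then one or more of one of [nl].
Matches: at [0:22] → '6533254cpg0pulnlnnnk@l'.
Every occurrence is swapped for '#'.

'#kf.'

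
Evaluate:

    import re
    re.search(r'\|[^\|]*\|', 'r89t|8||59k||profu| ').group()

'|8|'

The match spans [4:7] → '|8|'.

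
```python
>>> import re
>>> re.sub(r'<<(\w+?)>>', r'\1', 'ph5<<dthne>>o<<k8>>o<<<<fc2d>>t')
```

Matches: at [3:12] → '<<dthne>>'; at [13:19] → '<<k8>>'; at [22:30] → '<<fc2d>>'.
Each match is replaced using the text its own group 1 captured.

'ph5dthneok8o<<fc2dt'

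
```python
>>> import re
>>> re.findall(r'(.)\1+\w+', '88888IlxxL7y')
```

['8']

After group 1 captures some text, `\1` only succeeds where that same text appears again.
Because there's exactly one group, `findall` drops the full match and keeps group 1 from the one hit.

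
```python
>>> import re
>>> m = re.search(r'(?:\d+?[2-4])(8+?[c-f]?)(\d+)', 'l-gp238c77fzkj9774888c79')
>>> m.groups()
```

The match spans [4:10] → '238c77'.
Captured: group 1 = '8c', group 2 = '77'.

('8c', '77')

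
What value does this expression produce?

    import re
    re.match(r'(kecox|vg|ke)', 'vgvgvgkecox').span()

(0, 2)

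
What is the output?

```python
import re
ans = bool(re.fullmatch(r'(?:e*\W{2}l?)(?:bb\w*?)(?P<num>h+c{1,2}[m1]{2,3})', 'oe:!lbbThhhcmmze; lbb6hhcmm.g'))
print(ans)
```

False

`fullmatch` succeeds only if the pattern covers the string from start to end.
Here the string isn't matched end-to-end, so the call returns None, and `bool(None)` is False.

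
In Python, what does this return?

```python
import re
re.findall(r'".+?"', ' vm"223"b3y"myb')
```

['"223"']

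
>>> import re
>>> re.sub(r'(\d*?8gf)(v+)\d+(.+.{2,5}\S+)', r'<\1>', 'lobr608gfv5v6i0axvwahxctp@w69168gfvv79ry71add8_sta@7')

'lobr<608gf>'

Pattern: zero or more of a digit (lazy), then the literal '8gf' (captured); then one or more of a literal 'v' (captured); then one or more of a digit; then one or more of any character, then 2 to 5 of any character, then one or more of a non-whitespace character (captured).
Matches: at [4:52] → '608gfv5v6i0axvwahxctp@w69168gfvv79ry71add8_sta@7'.
Each match is replaced using the text its own group 1 captured.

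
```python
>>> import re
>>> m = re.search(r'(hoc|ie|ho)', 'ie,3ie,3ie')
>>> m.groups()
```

`search` walks the string left to right and returns the first match it finds.
The match spans [0:2] → 'ie'.
Captured: group 1 = 'ie'.

('ie',)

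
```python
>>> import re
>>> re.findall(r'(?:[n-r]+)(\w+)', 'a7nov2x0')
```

['v2x0']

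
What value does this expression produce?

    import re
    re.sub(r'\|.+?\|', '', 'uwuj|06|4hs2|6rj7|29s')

The `?` after the quantifier makes it lazy — it takes as little as possible before letting the rest of the pattern try.
Matches: at [4:8] → '|06|'; at [12:18] → '|6rj7|'.
Every occurrence is swapped for ''.

'uwuj4hs229s'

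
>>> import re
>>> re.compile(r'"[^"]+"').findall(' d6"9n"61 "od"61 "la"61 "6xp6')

['"9n"', '"od"', '"la"']

With no groups in the pattern, `findall` gives back each whole match — 3 here.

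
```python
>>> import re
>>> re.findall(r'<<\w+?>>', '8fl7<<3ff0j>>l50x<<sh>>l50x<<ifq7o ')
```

['<<3ff0j>>', '<<sh>>']

Walking the string: at [4:13] → '<<3ff0j>>'; at [17:23] → '<<sh>>'.
No capturing groups, so `findall` returns the 2 full match strings.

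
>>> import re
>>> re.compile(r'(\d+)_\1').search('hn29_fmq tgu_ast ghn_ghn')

None

The backreference `\1` re-matches whatever the first group consumed, character for character.
Here the pattern never matches, so the call returns None.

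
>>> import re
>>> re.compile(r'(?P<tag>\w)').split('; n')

['; ', 'n', '']

The pattern matches a word character (captured as 'tag').
Matches to split on: at [2:3] → 'n'.
With a capturing group present, the delimiter's captured portion is kept in the result list.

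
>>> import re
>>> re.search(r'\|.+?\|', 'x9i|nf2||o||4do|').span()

The match spans [3:8] → '|nf2|'.

(3, 8)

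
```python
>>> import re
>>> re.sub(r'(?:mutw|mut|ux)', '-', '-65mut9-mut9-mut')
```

'-65-9--9--'

Matches: at [3:6] → 'mut'; at [8:11] → 'mut'; at [13:16] → 'mut'.
Each match is replaced by '-'.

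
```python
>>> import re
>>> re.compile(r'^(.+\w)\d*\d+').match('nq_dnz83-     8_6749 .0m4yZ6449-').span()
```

Pattern: anchored at the start of the string; then one or more of any character, then a word character (captured); then zero or more of a digit, then one or more of a digit.
`re.match` won't scan ahead — the pattern has to work from the very first character.
The match spans [0:31] → 'nq_dnz83-     8_6749 .0m4yZ6449'.
Captured: group 1 = 'nq_dnz83-     8_6749 .0m4yZ644'.

(0, 31)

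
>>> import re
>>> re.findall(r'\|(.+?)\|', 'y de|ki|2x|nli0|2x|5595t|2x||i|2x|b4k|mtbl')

['ki', 'nli0', '5595t', '|i', 'b4k']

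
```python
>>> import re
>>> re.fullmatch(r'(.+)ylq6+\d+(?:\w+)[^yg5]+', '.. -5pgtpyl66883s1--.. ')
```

None

`fullmatch` succeeds only if the pattern covers the string from start to end.
Here there's no way to consume every character, so the call returns None.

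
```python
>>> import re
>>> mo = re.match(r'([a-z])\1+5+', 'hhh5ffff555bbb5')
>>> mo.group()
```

'hhh5'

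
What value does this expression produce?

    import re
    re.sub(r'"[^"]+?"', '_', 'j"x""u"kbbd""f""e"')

'j__kbbd"__'

Each match is replaced by '_'.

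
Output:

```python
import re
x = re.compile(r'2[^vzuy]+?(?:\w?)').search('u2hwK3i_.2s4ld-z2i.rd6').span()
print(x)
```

The pattern matches a literal '2', then one or more of any character except [vzuy] (lazy); then optionally a word character (non-capturing group).
The match spans [1:4] → '2hw'.

(1, 4)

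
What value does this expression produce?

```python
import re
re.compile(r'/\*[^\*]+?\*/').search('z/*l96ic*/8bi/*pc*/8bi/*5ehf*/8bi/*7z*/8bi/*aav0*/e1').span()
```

`re.search` scans for the first position where the pattern succeeds.
The match spans [1:10] → '/*l96ic*/'.

(1, 10)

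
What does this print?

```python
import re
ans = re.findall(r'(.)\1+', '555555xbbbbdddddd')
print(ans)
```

`\1` has to match the exact text group 1 already captured.
Matches: at [0:6] match '555555', group 1 = '5'; at [7:11] match 'bbbb', group 1 = 'b'; at [11:17] match 'dddddd', group 1 = 'd'.
Because there's exactly one group, `findall` drops the full match and keeps group 1 from each hit.

['5', 'b', 'd']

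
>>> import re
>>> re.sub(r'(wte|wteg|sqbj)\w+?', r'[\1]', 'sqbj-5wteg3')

'sqbj-5[wte]3'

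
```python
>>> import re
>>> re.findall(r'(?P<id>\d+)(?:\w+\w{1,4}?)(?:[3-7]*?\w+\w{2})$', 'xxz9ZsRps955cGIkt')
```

The pattern matches one or more of a digit (captured as 'id'); then one or more of a word character, then 1 to 4 of a word character (lazy) (non-capturing group); then zero or more of a character in [3-7] (lazy), then one or more of a word character, then exactly 2 of a word character (non-capturing group); then anchored at the end.
One capturing group, so `findall` returns just the captured substring from the one match — 1 in all.

['9']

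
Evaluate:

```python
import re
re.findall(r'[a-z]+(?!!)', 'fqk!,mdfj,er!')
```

['fq', 'mdfj', 'e']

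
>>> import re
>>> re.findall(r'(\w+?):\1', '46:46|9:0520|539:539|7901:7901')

['46', '539', '7901']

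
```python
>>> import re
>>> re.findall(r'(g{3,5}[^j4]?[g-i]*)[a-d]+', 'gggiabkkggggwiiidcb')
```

['gggi', 'ggggwiii']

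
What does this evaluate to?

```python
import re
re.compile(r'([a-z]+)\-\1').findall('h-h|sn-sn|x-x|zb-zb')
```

`\1` is not a pattern — it's the concrete string captured by group 1, re-applied verbatim.
Because there's exactly one group, `findall` drops the full match and keeps group 1 from each hit.

['h', 'sn', 'x', 'zb']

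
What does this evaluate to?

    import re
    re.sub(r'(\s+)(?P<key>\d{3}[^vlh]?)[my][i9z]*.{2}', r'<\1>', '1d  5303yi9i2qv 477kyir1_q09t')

'1d<  >v< >_q09t'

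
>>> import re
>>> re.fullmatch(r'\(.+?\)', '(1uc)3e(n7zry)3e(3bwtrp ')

None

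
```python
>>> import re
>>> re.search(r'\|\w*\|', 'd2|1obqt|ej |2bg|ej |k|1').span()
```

(2, 9)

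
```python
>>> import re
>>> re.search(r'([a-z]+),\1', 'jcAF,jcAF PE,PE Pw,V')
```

`\1` is not a pattern — it's the concrete string captured by group 1, re-applied verbatim.
Unlike `match`, `search` isn't anchored — it looks for the pattern anywhere in the string.
Here the pattern never matches, so the call returns None.

None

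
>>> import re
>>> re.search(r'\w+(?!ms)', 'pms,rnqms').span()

(0, 3)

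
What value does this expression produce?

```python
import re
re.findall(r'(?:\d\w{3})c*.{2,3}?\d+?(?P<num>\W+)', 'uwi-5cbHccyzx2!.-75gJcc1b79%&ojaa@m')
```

This matches a digit, then exactly 3 of a word character (non-capturing group); then zero or more of a literal 'c', then 2 to 3 of any character (lazy), then one or more of a digit (lazy); then one or more of a non-word character (captured as 'num').
Because there's exactly one group, `findall` drops the full match and keeps group 1 from each hit.

['!.-', '%&']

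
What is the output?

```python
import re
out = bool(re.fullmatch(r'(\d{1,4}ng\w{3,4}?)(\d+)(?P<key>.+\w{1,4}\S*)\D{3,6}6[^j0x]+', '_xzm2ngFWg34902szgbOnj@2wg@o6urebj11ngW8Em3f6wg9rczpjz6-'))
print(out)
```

False

`re.fullmatch` requires the pattern to consume the entire string.
Here the string isn't matched end-to-end, so the call returns None, and `bool(None)` is False.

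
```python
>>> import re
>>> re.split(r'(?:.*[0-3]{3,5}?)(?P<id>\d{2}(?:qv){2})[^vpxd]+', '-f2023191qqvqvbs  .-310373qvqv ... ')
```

Pattern: zero or more of any character, then 3 to 5 of a character in [0-3] (lazy) (non-capturing group); then exactly 2 of a digit, then the literal 'qv' repeated 2 times (captured as 'id'); then one or more of any character except [vpxd].
Matches to split on: at [0:35] → '-f2023191qqvqvbs  .-310373qvqv ... '.
Because the pattern has a capturing group, `split` also inserts each captured text between the pieces.

['', '73qvqv', '']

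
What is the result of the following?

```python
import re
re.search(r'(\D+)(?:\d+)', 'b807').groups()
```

('b',)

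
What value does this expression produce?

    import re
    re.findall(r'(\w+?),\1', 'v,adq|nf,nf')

`\1` is not a pattern — it's the concrete string captured by group 1, re-applied verbatim.
One capturing group, so `findall` returns just the captured substring from the one match — 1 in all.

['nf']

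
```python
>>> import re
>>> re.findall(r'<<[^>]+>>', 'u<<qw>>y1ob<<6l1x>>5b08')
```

Scanning left to right: at [1:7] → '<<qw>>'; at [11:19] → '<<6l1x>>'.
`findall` yields the raw match text (2 of them) because the pattern has no groups.

['<<qw>>', '<<6l1x>>']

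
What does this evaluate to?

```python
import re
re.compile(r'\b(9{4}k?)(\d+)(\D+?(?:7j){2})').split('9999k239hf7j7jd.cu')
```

This matches a word boundary (`\b`, zero-width); then exactly 4 of the literal '9', then optionally the literal 'k' (captured); then one or more of a digit (captured); then one or more of a non-digit (lazy), then the literal '7j' repeated 2 times (captured).
Matches to split on: at [0:14] → '9999k239hf7j7j'.
The group in the pattern means `split` returns the separators' captures alongside the pieces.

['', '9999k', '239', 'hf7j7j', 'd.cu']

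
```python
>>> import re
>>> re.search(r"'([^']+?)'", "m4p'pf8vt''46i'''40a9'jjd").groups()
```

The match spans [3:10] → "'pf8vt'".
Captured: group 1 = 'pf8vt'.

('pf8vt',)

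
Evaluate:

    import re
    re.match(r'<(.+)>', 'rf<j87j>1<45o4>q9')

None

`match` is anchored at position 0; if the pattern doesn't fit there, it returns None.
Here position 0 doesn't satisfy it, so the call returns None.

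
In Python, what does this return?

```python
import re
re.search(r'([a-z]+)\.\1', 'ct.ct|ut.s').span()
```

(0, 5)

A backreference is literal: `\1` must see the identical characters the first group matched.
`re.search` scans for the first position where the pattern succeeds.
The match spans [0:5] → 'ct.ct'.
Captured: group 1 = 'ct'.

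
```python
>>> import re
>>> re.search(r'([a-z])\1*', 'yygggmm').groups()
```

('y',)

The match spans [0:2] → 'yy'.
Captured: group 1 = 'y'.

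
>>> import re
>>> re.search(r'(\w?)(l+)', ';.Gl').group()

Pattern: optionally a word character (captured); then one or more of a literal 'l' (captured).
`search` walks the string left to right and returns the first match it finds.
The match spans [2:4] → 'Gl'.
Captured: group 1 = 'G', group 2 = 'l'.

'Gl'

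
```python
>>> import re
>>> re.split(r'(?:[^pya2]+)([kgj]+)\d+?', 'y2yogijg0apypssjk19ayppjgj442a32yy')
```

This matches one or more of any character except [pya2] (non-capturing group); then one or more of one of [kgj] (captured); then one or more of a digit (lazy).
Because the quantifier is non-greedy, it stops expanding at the earliest point where the rest of the pattern can succeed.
Matches to split on: at [3:9] → 'ogijg0'; at [13:18] → 'ssjk1'; at [23:27] → 'jgj4'.
The group in the pattern means `split` returns the separators' captures alongside the pieces.

['y2y', 'g', 'apyp', 'k', '9aypp', 'j', '42a32yy']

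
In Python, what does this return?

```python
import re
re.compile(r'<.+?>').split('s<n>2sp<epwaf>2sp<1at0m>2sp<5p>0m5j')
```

Each match becomes a cut point; 5 segments remain.

['s', '2sp', '2sp', '2sp', '0m5j']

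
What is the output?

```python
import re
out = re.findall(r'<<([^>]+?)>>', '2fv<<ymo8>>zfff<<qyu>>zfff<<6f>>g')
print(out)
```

['ymo8', 'qyu', '6f']

Walking the string: at [3:11] match '<<ymo8>>', group 1 = 'ymo8'; at [15:22] match '<<qyu>>', group 1 = 'qyu'; at [26:32] match '<<6f>>', group 1 = '6f'.
With a single group, `findall` returns only what that group captured — 3 items.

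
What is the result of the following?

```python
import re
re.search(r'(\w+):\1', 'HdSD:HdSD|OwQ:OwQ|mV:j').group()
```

'HdSD:HdSD'

A backreference is literal: `\1` must see the identical characters the first group matched.
The match spans [0:9] → 'HdSD:HdSD'.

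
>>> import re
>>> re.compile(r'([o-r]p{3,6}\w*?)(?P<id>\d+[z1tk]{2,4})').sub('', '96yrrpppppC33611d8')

Pattern: a character in [o-r], then 3 to 6 of a literal 'p', then zero or more of a word character (lazy) (captured); then one or more of a digit, then 2 to 4 of one of [z1tk] (captured as 'id').
Matches: at [4:16] → 'rpppppC33611'.
`sub` substitutes '' at each match site.

'96yrd8'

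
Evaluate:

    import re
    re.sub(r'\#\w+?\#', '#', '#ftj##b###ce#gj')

'####gj'

Matches: at [0:5] → '#ftj#'; at [5:8] → '#b#'; at [9:13] → '#ce#'.
`sub` substitutes '#' at each match site.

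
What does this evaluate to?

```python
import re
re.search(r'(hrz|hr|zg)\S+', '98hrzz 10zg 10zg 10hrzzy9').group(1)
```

'hrz'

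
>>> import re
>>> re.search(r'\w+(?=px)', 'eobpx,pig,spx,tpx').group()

'eob'

The lookaround is zero-width — it requires the adjacent text to match without consuming it, so the asserted text isn't part of the match.
`re.search` tries every starting position until one works.
The match spans [0:3] → 'eob'.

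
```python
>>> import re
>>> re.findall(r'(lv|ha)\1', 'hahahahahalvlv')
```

['ha', 'ha', 'lv']

After group 1 captures some text, `\1` only succeeds where that same text appears again.
Matches: at [0:4] match 'haha', group 1 = 'ha'; at [4:8] match 'haha', group 1 = 'ha'; at [10:14] match 'lvlv', group 1 = 'lv'.
With a single group, `findall` returns only what that group captured — 3 items.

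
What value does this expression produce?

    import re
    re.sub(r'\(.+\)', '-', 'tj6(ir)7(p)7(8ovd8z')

'tj6-7(8ovd8z'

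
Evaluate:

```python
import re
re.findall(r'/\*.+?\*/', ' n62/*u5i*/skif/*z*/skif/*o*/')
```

['/*u5i*/', '/*z*/', '/*o*/']

A non-greedy quantifier consumes as few characters as it can — just enough that the remainder of the pattern still matches from where it stops; whatever follows it matches normally.
Scanning left to right: at [4:11] → '/*u5i*/'; at [15:20] → '/*z*/'; at [24:29] → '/*o*/'.
`findall` yields the raw match text (3 of them) because the pattern has no groups.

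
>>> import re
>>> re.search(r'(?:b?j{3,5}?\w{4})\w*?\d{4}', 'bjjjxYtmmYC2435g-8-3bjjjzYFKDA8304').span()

(0, 15)

This matches optionally the literal 'b', then 3 to 5 of a literal 'j' (lazy), then exactly 4 of a word character (non-capturing group); then zero or more of a word character (lazy), then exactly 4 of a digit.
`search` walks the string left to right and returns the first match it finds.
The match spans [0:15] → 'bjjjxYtmmYC2435'.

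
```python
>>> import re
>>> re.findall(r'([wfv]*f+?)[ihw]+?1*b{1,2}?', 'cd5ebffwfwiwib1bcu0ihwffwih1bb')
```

['ffwf', 'wff']

One capturing group, so `findall` returns just the captured substring from each match — 2 in all.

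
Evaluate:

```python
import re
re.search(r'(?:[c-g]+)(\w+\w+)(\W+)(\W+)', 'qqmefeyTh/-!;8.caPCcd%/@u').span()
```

(3, 13)

The match spans [3:13] → 'efeyTh/-!;'.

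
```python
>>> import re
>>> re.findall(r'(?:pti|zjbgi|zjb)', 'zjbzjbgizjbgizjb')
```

['zjb', 'zjbgi', 'zjbgi', 'zjb']

Alternation isn't longest-match — the leftmost alternative that fits at this position is chosen.
Since nothing is captured, `findall` lists the 4 matched substrings directly.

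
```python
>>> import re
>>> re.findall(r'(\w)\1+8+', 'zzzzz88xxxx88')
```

['z', 'x']

`\1` has to match the exact text group 1 already captured.
One capturing group, so `findall` returns just the captured substring from each match — 2 in all.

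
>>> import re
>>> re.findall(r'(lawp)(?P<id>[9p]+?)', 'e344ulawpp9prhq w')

The pattern matches the literal 'la', then the literal 'wp' (captured); then one or more of one of [9p] (lazy) (captured as 'id').
Walking the string: at [5:10] match 'lawpp', groups = ('lawp', 'p').
Multiple groups make `findall` return tuples — one 2-tuple for the one match.

[('lawp', 'p')]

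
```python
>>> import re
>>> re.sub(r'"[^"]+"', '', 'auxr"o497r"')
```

'auxr'

Matches: at [4:11] → '"o497r"'.
`sub` substitutes '' at each match site.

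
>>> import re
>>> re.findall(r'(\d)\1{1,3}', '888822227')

['8', '2']

The backreference `\1` re-matches whatever the first group consumed, character for character.
Matches: at [0:4] match '8888', group 1 = '8'; at [4:8] match '2222', group 1 = '2'.
One capturing group, so `findall` returns just the captured substring from each match — 2 in all.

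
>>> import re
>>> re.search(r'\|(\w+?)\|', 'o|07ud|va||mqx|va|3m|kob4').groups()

('07ud',)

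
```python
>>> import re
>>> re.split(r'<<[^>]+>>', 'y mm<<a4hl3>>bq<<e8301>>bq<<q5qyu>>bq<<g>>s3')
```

['y mm', 'bq', 'bq', 'bq', 's3']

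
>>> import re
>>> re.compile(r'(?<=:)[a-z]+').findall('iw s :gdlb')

['gdlb']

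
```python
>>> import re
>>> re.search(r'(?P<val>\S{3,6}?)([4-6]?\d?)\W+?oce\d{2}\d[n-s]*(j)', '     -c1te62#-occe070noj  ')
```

This matches 3 to 6 of a non-whitespace character (lazy) (captured as 'val'); then optionally a character in [4-6], then optionally a digit (captured); then one or more of a non-word character (lazy), then the literal 'oce', then exactly 2 of a digit; then a digit, then zero or more of a character in [n-s]; then a literal 'j' (captured).
Here no position works, so the call returns None.

None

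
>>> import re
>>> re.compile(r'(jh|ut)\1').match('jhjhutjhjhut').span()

`re.match` won't scan ahead — the pattern has to work from the very first character.
The match spans [0:4] → 'jhjh'.

(0, 4)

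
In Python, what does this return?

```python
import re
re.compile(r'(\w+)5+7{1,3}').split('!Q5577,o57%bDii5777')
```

Pattern: one or more of a word character (captured); then one or more of a literal '5', then 1 to 3 of the literal '7'.
Matches to split on: at [1:6] → 'Q5577'; at [7:10] → 'o57'; at [11:19] → 'bDii5777'.
Because the pattern has a capturing group, `split` also inserts each captured text between the pieces.

['!', 'Q5', ',', 'o', '%', 'bDii', '']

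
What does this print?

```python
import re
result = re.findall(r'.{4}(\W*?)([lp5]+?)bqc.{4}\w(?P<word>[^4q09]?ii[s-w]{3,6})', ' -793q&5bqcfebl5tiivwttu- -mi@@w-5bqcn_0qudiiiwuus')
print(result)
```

This matches exactly 4 of any character; then zero or more of a non-word character (lazy) (captured); then one or more of one of [lp5] (lazy) (captured); then the literal 'bqc', then exactly 4 of any character, then a word character; then optionally any character except [4q09], then the literal 'ii', then 3 to 6 of a character in [s-w] (captured as 'word').
Matches: at [2:24] match '793q&5bqcfebl5tiivwttu', groups = ('&', '5', 'tiivwttu').
3 groups means the one result is a tuple of 3 captured strings — 1 here.

[('&', '5', 'tiivwttu')]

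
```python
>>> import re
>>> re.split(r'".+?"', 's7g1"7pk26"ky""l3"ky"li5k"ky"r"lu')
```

With the lazy modifier that quantifier settles for the fewest repetitions that let the rest of the pattern succeed (the atoms after it are unaffected and can still be greedy).
Matches to split on: at [4:11] → '"7pk26"'; at [13:18] → '""l3"'; at [20:26] → '"li5k"'; at [28:31] → '"r"'.
Each match becomes a cut point; 5 segments remain.

['s7g1', 'ky', 'ky', 'ky', 'lu']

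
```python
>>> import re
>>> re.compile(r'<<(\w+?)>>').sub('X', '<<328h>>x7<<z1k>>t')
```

'Xx7Xt'

`sub` substitutes 'X' at each match site.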